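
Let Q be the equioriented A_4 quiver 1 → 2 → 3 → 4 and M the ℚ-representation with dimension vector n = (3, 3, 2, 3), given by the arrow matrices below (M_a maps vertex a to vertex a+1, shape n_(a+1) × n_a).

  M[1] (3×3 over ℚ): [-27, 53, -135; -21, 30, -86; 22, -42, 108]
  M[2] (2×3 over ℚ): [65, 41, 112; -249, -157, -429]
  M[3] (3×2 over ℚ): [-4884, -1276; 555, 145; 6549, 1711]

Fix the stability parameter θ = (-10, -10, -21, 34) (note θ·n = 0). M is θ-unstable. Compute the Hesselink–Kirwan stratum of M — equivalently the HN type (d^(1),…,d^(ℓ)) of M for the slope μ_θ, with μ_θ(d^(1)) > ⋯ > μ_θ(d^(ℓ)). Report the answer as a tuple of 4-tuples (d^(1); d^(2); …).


Barcode: M ≅ I[1,2], I[1,3], I[1,4], I[4,4]^2. HN layers by μ_θ (3 steps, strictly decreasing):
  μ^(1)=34; μ^(2)=-10; μ^(3)=-41/3

((0, 0, 0, 3); (1, 1, 0, 0); (2, 2, 2, 0))


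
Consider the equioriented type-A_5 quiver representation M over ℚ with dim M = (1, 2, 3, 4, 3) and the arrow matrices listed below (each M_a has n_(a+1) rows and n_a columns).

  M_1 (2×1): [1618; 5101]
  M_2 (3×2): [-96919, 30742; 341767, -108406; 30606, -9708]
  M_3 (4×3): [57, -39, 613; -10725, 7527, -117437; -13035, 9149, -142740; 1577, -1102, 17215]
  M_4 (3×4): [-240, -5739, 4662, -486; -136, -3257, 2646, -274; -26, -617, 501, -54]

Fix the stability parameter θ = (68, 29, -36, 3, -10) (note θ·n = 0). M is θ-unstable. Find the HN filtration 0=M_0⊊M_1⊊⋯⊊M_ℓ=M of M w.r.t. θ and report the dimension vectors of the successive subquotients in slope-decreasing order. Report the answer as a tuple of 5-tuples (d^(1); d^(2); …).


Via rank(M_{q-1}∘⋯∘M_p): M ≅ I[1,2], I[2,4], I[3,5]^2, I[4,4], I[5,5].
μ_θ-semistable layers: μ^(1)=97/2; μ^(2)=3; μ^(3)=-7/2; μ^(4)=-10; μ^(5)=-36

((1, 1, 0, 0, 0); (0, 0, 0, 2, 0); (0, 1, 1, 2, 2); (0, 0, 0, 0, 1); (0, 0, 2, 0, 0))


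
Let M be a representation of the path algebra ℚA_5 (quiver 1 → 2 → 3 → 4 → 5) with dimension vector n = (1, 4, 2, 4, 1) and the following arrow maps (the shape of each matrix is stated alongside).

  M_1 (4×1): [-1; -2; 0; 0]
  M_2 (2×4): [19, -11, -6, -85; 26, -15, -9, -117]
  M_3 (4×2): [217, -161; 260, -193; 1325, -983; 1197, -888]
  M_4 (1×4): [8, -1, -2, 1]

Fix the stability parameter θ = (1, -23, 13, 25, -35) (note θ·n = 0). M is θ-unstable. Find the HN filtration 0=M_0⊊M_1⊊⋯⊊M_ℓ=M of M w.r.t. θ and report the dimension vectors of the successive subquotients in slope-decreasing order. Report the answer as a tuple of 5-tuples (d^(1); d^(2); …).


Via rank(M_{q-1}∘⋯∘M_p): M ≅ I[1,5], I[2,2]^2, I[2,4], I[4,4]^2.
μ_θ-semistable layers: μ^(1)=25; μ^(2)=13; μ^(3)=1; μ^(4)=-11; μ^(5)=-23

((0, 0, 0, 3, 0); (0, 0, 1, 0, 0); (0, 0, 1, 1, 1); (1, 1, 0, 0, 0); (0, 3, 0, 0, 0))


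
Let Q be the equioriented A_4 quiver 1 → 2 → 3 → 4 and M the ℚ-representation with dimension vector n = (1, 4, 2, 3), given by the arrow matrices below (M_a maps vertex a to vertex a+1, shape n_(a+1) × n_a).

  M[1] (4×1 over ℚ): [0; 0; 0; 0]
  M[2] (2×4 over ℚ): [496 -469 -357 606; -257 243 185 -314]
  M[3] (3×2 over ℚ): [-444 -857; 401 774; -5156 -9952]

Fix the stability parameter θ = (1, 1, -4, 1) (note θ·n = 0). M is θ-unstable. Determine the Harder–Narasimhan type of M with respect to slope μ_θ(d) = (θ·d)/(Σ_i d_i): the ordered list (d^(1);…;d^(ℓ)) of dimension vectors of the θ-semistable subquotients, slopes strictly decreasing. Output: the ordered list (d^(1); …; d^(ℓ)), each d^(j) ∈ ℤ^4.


Via rank(M_{q-1}∘⋯∘M_p): M ≅ I[1,1], I[2,2]^2, I[2,4]^2, I[4,4].
μ_θ-semistable layers: μ^(1)=1; μ^(2)=-3/2

((1, 2, 0, 3); (0, 2, 2, 0))


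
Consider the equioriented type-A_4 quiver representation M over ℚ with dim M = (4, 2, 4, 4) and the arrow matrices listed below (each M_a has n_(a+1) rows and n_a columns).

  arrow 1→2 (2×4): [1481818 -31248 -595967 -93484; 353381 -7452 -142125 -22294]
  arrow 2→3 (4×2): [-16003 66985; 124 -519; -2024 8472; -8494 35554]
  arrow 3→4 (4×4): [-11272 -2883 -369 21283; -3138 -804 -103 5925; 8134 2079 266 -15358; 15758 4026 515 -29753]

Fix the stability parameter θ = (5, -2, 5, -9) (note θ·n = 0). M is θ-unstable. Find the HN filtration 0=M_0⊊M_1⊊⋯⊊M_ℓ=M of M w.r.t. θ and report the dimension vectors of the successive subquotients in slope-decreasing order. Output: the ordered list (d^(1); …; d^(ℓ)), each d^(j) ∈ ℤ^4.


Barcode: M ≅ I[1,1]^2, I[1,3], I[1,4], I[3,3], I[3,4], I[4,4]^2. HN layers by μ_θ (5 steps, strictly decreasing):
  μ^(1)=5; μ^(2)=3/2; μ^(3)=-1/4; μ^(4)=-2; μ^(5)=-9

((2, 0, 2, 0); (1, 1, 0, 0); (1, 1, 1, 1); (0, 0, 1, 1); (0, 0, 0, 2))


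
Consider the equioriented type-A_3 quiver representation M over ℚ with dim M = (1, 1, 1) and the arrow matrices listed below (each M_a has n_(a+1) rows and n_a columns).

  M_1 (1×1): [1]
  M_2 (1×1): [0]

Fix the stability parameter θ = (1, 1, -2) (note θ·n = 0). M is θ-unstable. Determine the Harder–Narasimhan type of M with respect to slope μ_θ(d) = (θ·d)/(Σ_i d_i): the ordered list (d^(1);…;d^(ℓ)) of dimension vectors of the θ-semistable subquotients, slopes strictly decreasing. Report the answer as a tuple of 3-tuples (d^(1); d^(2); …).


Barcode: M ≅ I[1,2], I[3,3]. HN layers by μ_θ (2 steps, strictly decreasing):
  μ^(1)=1; μ^(2)=-2

((1, 1, 0); (0, 0, 1))


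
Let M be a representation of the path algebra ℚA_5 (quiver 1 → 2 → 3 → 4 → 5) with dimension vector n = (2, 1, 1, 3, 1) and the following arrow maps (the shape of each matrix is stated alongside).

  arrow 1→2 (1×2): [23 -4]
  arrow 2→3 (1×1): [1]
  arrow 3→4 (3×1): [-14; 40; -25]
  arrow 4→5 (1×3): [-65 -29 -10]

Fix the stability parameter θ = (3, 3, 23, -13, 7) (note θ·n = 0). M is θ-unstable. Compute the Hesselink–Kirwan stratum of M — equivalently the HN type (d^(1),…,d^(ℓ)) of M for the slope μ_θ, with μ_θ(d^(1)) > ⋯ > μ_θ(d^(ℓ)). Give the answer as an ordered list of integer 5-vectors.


Barcode: M ≅ I[1,1], I[1,4], I[4,4], I[4,5]. HN layers by μ_θ (4 steps, strictly decreasing):
  μ^(1)=7; μ^(2)=5; μ^(3)=3; μ^(4)=-13

((0, 0, 0, 0, 1); (0, 0, 1, 1, 0); (2, 1, 0, 0, 0); (0, 0, 0, 2, 0))


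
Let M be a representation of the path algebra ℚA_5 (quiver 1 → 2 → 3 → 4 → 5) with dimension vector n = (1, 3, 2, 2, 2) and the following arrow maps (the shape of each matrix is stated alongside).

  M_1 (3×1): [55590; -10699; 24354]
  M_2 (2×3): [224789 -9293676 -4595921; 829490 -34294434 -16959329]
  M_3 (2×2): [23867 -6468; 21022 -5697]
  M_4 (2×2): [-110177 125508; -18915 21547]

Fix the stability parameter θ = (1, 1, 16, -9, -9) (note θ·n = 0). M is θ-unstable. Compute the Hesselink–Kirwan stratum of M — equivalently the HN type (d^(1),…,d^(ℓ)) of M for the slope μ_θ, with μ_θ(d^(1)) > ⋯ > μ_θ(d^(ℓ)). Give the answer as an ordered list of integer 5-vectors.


Via rank(M_{q-1}∘⋯∘M_p): M ≅ I[1,2], I[2,5]^2.
μ_θ-semistable layers: μ^(1)=1; μ^(2)=-1/4

((1, 1, 0, 0, 0); (0, 2, 2, 2, 2))


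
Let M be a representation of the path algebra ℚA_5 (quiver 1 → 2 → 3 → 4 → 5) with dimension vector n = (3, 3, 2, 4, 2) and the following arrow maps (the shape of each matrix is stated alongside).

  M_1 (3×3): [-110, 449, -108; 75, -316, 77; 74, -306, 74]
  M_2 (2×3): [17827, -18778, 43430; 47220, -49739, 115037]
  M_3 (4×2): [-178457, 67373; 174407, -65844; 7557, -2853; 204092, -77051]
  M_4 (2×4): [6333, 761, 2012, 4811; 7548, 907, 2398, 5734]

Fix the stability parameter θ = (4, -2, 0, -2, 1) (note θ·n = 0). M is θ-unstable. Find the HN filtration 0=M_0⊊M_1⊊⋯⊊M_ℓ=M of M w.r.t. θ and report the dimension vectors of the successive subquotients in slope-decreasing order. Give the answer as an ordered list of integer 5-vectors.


Via rank(M_{q-1}∘⋯∘M_p): M ≅ I[1,1], I[1,4], I[1,5], I[2,2], I[4,4], I[4,5].
μ_θ-semistable layers: μ^(1)=4; μ^(2)=1; μ^(3)=0; μ^(4)=-2

((1, 0, 0, 0, 0); (0, 0, 0, 0, 2); (2, 2, 2, 2, 0); (0, 1, 0, 2, 0))


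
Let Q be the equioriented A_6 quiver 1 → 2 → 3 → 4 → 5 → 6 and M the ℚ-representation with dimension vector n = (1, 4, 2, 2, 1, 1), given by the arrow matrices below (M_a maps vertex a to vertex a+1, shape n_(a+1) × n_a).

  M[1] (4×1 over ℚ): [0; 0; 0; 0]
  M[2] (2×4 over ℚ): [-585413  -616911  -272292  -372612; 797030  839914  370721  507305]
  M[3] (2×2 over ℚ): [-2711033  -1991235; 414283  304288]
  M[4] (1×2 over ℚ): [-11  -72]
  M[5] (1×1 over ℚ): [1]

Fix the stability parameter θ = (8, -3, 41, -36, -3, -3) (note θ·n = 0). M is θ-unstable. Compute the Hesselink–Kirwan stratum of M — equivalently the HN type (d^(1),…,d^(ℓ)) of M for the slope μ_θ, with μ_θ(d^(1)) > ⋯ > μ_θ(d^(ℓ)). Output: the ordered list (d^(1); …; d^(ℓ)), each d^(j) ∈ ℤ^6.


Via rank(M_{q-1}∘⋯∘M_p): M ≅ I[1,1], I[2,2]^2, I[2,4], I[2,6].
μ_θ-semistable layers: μ^(1)=8; μ^(2)=5/2; μ^(3)=-1/4; μ^(4)=-3

((1, 0, 0, 0, 0, 0); (0, 0, 1, 1, 0, 0); (0, 0, 1, 1, 1, 1); (0, 4, 0, 0, 0, 0))


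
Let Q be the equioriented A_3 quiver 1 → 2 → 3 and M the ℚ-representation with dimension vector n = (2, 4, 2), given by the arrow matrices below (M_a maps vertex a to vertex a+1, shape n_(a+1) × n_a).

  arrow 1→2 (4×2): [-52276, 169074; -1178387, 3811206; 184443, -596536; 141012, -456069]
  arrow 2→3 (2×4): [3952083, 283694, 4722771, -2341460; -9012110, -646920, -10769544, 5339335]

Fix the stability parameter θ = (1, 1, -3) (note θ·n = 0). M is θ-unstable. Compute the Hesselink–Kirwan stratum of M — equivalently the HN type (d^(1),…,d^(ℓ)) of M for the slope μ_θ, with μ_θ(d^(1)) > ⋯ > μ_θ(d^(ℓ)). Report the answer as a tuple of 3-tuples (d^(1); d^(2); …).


Barcode: M ≅ I[1,3]^2, I[2,2]^2. HN layers by μ_θ (2 steps, strictly decreasing):
  μ^(1)=1; μ^(2)=-1/3

((0, 2, 0); (2, 2, 2))


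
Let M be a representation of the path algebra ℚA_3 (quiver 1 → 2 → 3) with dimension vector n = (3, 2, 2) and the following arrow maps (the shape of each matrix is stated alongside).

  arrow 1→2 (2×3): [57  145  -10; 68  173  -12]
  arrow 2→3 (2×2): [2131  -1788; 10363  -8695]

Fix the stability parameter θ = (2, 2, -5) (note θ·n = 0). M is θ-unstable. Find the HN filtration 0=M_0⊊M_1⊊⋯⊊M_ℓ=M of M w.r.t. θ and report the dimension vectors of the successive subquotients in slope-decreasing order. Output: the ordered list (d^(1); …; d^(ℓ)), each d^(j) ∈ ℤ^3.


Via rank(M_{q-1}∘⋯∘M_p): M ≅ I[1,1], I[1,3]^2.
μ_θ-semistable layers: μ^(1)=2; μ^(2)=-1/3

((1, 0, 0); (2, 2, 2))


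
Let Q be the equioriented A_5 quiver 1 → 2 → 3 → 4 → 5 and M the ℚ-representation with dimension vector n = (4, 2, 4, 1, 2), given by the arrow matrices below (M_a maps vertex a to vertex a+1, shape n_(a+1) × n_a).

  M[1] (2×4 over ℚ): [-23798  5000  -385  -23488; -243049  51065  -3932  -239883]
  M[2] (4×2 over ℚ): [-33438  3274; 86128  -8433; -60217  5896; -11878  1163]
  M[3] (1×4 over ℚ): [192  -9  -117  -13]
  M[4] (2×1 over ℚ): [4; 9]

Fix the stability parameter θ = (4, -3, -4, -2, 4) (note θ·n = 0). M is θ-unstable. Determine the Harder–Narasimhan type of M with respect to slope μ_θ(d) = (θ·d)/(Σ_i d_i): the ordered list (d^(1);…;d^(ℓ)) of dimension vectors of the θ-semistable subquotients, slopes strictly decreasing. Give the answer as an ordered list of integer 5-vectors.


Interval decomposition of M: I[1,1]^2, I[1,3], I[1,5], I[3,3]^2, I[5,5].
HN type (ℓ=4): μ^(1)=4; μ^(2)=-1; μ^(3)=-5/4; μ^(4)=-4

((2, 0, 0, 0, 2); (1, 1, 1, 0, 0); (1, 1, 1, 1, 0); (0, 0, 2, 0, 0))


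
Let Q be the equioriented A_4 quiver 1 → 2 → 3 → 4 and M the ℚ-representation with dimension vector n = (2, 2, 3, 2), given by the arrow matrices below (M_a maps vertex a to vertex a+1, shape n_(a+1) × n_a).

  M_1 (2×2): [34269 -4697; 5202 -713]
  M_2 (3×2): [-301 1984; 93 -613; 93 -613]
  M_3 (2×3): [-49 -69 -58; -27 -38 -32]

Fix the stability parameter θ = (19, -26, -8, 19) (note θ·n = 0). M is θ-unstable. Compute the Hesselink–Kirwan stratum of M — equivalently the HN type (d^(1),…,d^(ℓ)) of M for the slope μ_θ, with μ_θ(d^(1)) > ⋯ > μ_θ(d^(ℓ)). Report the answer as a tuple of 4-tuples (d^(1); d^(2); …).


Barcode: M ≅ I[1,4]^2, I[3,3]. HN layers by μ_θ (3 steps, strictly decreasing):
  μ^(1)=19; μ^(2)=-5; μ^(3)=-8

((0, 0, 0, 2); (2, 2, 2, 0); (0, 0, 1, 0))


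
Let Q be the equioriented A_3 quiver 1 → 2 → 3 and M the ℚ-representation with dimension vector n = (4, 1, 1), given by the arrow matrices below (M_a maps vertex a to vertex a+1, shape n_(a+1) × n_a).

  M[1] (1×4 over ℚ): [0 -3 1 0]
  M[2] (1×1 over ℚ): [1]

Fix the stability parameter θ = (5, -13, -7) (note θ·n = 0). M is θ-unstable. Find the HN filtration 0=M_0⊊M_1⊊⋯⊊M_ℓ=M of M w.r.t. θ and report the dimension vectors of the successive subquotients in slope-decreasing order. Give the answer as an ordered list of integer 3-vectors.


Via rank(M_{q-1}∘⋯∘M_p): M ≅ I[1,1]^3, I[1,3].
μ_θ-semistable layers: μ^(1)=5; μ^(2)=-5

((3, 0, 0); (1, 1, 1))


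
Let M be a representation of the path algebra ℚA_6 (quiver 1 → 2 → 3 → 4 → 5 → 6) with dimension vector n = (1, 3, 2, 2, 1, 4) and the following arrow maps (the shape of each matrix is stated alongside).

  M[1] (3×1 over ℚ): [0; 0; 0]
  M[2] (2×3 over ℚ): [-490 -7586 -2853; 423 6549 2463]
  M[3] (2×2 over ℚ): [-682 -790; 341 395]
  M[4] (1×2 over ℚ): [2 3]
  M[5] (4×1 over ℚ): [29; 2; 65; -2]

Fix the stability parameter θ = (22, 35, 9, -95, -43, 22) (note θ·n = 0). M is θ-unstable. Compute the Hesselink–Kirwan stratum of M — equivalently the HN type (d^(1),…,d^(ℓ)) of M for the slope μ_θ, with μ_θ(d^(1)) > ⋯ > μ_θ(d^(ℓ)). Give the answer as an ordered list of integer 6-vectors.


Via rank(M_{q-1}∘⋯∘M_p): M ≅ I[1,1], I[2,2], I[2,3], I[2,6], I[4,4], I[6,6]^3.
μ_θ-semistable layers: μ^(1)=35; μ^(2)=22; μ^(3)=-47/2; μ^(4)=-95

((0, 1, 0, 0, 0, 0); (1, 1, 1, 0, 0, 4); (0, 1, 1, 1, 1, 0); (0, 0, 0, 1, 0, 0))


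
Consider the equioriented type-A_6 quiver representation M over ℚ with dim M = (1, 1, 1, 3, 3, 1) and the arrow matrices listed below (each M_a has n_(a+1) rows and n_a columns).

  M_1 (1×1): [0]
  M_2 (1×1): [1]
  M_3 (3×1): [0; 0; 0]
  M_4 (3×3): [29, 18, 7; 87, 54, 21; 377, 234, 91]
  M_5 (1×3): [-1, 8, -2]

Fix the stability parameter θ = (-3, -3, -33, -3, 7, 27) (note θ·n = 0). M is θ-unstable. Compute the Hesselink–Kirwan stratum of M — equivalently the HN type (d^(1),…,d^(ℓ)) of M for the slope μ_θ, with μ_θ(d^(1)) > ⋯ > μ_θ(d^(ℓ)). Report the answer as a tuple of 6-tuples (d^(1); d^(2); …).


Barcode: M ≅ I[1,1], I[2,3], I[4,4]^2, I[4,6], I[5,5]^2. HN layers by μ_θ (4 steps, strictly decreasing):
  μ^(1)=27; μ^(2)=7; μ^(3)=-3; μ^(4)=-18

((0, 0, 0, 0, 0, 1); (0, 0, 0, 0, 3, 0); (1, 0, 0, 3, 0, 0); (0, 1, 1, 0, 0, 0))


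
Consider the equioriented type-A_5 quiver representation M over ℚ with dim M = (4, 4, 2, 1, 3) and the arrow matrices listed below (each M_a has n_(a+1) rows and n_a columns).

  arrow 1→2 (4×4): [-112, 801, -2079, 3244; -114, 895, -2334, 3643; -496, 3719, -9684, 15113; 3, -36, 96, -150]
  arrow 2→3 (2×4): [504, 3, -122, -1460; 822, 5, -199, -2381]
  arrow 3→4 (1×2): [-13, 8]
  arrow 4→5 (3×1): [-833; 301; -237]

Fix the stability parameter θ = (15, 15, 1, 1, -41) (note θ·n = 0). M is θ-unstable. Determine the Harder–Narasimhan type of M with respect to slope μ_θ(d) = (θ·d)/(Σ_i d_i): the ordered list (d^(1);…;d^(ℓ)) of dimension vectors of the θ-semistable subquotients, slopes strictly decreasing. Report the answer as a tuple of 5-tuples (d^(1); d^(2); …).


Interval decomposition of M: I[1,2]^2, I[1,3], I[1,5], I[5,5]^2.
HN type (ℓ=4): μ^(1)=15; μ^(2)=31/3; μ^(3)=-9/5; μ^(4)=-41

((2, 2, 0, 0, 0); (1, 1, 1, 0, 0); (1, 1, 1, 1, 1); (0, 0, 0, 0, 2))


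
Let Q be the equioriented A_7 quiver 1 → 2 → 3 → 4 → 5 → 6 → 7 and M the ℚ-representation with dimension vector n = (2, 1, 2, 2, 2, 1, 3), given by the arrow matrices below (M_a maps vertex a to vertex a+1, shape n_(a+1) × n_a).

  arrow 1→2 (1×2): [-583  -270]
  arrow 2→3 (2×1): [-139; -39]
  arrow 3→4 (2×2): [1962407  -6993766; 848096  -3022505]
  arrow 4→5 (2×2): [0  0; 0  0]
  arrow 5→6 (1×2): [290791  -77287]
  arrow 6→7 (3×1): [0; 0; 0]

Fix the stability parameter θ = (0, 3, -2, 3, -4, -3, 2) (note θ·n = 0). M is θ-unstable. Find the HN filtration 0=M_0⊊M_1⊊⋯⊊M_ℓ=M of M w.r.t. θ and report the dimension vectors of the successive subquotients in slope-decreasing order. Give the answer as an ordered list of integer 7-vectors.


Via rank(M_{q-1}∘⋯∘M_p): M ≅ I[1,1], I[1,4], I[3,4], I[5,5], I[5,6], I[7,7]^3.
μ_θ-semistable layers: μ^(1)=3; μ^(2)=2; μ^(3)=1/2; μ^(4)=0; μ^(5)=-2; μ^(6)=-3; μ^(7)=-4

((0, 0, 0, 2, 0, 0, 0); (0, 0, 0, 0, 0, 0, 3); (0, 1, 1, 0, 0, 0, 0); (2, 0, 0, 0, 0, 0, 0); (0, 0, 1, 0, 0, 0, 0); (0, 0, 0, 0, 0, 1, 0); (0, 0, 0, 0, 2, 0, 0))


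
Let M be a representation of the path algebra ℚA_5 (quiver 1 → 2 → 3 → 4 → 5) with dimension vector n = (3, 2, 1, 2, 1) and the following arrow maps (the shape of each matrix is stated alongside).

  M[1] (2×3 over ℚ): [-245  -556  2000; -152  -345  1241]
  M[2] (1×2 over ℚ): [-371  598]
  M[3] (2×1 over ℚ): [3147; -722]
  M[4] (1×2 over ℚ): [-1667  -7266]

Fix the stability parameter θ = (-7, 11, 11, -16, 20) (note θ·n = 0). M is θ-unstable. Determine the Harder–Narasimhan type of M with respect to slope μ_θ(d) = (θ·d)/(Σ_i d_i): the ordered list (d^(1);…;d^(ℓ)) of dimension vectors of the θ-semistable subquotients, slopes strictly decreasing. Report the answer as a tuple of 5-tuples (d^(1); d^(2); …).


Barcode: M ≅ I[1,1], I[1,2], I[1,5], I[4,4]. HN layers by μ_θ (5 steps, strictly decreasing):
  μ^(1)=20; μ^(2)=11; μ^(3)=2; μ^(4)=-7; μ^(5)=-16

((0, 0, 0, 0, 1); (0, 1, 0, 0, 0); (0, 1, 1, 1, 0); (3, 0, 0, 0, 0); (0, 0, 0, 1, 0))


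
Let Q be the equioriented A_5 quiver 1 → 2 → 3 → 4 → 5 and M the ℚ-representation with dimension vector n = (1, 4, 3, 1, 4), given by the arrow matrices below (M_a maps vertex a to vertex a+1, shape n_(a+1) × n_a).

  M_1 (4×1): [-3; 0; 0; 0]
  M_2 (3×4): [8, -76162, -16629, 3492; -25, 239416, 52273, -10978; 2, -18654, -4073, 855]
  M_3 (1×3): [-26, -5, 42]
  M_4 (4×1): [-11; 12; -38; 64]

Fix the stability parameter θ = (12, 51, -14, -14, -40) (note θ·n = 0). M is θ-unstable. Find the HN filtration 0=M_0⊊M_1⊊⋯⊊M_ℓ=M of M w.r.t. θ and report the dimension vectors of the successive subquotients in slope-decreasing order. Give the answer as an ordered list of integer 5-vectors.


Barcode: M ≅ I[1,5], I[2,2], I[2,3]^2, I[5,5]^3. HN layers by μ_θ (4 steps, strictly decreasing):
  μ^(1)=51; μ^(2)=37/2; μ^(3)=-1; μ^(4)=-40

((0, 1, 0, 0, 0); (0, 2, 2, 0, 0); (1, 1, 1, 1, 1); (0, 0, 0, 0, 3))


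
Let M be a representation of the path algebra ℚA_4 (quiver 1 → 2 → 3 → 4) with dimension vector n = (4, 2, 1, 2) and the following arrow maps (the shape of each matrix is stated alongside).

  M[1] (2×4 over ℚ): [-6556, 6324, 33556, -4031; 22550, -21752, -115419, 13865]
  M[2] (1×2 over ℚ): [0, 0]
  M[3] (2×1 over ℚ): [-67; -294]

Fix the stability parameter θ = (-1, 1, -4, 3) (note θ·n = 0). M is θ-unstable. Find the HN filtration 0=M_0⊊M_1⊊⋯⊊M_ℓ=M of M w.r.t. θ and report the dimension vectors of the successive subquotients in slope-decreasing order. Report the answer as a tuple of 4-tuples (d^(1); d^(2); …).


Via rank(M_{q-1}∘⋯∘M_p): M ≅ I[1,1]^2, I[1,2]^2, I[3,4], I[4,4].
μ_θ-semistable layers: μ^(1)=3; μ^(2)=1; μ^(3)=-1; μ^(4)=-4

((0, 0, 0, 2); (0, 2, 0, 0); (4, 0, 0, 0); (0, 0, 1, 0))


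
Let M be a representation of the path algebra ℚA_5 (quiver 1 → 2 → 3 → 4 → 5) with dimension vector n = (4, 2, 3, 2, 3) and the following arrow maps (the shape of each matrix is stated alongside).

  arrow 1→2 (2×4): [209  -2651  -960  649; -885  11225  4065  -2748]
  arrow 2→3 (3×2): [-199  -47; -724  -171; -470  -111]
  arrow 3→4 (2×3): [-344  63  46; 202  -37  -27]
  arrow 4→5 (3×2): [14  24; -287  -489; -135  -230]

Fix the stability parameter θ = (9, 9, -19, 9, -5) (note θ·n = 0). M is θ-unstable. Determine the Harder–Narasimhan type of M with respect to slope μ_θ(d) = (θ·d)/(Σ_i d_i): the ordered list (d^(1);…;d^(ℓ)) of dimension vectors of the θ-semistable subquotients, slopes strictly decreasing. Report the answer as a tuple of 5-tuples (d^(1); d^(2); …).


Barcode: M ≅ I[1,1]^2, I[1,3], I[1,5], I[3,5], I[5,5]. HN layers by μ_θ (5 steps, strictly decreasing):
  μ^(1)=9; μ^(2)=2; μ^(3)=-1/3; μ^(4)=-5; μ^(5)=-19

((2, 0, 0, 0, 0); (0, 0, 0, 2, 2); (2, 2, 2, 0, 0); (0, 0, 0, 0, 1); (0, 0, 1, 0, 0))


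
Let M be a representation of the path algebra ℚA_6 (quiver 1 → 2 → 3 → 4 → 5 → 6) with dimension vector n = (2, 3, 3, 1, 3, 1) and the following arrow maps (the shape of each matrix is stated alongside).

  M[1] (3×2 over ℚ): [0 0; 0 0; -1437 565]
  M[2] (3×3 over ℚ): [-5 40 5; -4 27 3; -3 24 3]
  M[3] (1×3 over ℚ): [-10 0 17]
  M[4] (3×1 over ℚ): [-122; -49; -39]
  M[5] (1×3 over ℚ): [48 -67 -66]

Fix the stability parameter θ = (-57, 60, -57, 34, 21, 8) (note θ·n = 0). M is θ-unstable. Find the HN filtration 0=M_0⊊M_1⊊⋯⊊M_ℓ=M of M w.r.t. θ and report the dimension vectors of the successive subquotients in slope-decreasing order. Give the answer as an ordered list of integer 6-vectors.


Barcode: M ≅ I[1,1], I[1,6], I[2,2], I[2,3], I[3,3], I[5,5]^2. HN layers by μ_θ (4 steps, strictly decreasing):
  μ^(1)=60; μ^(2)=21; μ^(3)=3/2; μ^(4)=-57

((0, 1, 0, 0, 0, 0); (0, 0, 0, 1, 3, 1); (0, 2, 2, 0, 0, 0); (2, 0, 1, 0, 0, 0))


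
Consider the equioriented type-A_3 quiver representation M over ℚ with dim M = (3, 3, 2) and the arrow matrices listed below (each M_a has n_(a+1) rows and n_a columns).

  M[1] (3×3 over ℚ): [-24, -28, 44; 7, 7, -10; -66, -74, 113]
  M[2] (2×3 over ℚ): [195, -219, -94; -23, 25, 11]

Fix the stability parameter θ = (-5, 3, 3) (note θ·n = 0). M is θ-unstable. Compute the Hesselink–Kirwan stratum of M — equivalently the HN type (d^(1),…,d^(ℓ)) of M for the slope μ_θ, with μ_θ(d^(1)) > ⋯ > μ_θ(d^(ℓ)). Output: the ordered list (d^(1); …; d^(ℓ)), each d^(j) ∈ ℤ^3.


Interval decomposition of M: I[1,2], I[1,3]^2.
HN type (ℓ=2): μ^(1)=3; μ^(2)=-5

((0, 3, 2); (3, 0, 0))


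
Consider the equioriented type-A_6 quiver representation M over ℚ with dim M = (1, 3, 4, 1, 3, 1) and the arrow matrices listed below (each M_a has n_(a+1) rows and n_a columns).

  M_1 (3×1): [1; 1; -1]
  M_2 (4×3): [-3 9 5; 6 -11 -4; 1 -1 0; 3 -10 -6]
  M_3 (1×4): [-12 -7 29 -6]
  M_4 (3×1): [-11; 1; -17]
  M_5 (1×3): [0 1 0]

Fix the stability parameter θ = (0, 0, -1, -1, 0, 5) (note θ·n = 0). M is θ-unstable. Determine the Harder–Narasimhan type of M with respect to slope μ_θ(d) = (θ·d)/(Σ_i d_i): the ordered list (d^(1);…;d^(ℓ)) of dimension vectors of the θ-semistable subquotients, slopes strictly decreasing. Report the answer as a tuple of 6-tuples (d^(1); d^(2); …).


Barcode: M ≅ I[1,6], I[2,3]^2, I[3,3], I[5,5]^2. HN layers by μ_θ (4 steps, strictly decreasing):
  μ^(1)=5; μ^(2)=0; μ^(3)=-1/2; μ^(4)=-1

((0, 0, 0, 0, 0, 1); (0, 0, 0, 0, 3, 0); (1, 3, 3, 1, 0, 0); (0, 0, 1, 0, 0, 0))


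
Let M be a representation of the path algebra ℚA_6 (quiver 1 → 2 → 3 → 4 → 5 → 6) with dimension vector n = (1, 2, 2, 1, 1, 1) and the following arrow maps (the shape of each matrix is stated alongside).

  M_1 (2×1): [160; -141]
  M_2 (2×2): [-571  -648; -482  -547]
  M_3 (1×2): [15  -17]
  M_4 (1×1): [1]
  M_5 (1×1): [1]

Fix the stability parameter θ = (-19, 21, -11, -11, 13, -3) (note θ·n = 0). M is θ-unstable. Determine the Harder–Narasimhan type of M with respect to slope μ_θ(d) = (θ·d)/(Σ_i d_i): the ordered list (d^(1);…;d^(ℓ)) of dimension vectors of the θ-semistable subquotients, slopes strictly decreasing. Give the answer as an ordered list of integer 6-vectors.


Barcode: M ≅ I[1,6], I[2,3]. HN layers by μ_θ (3 steps, strictly decreasing):
  μ^(1)=5; μ^(2)=-1/3; μ^(3)=-19

((0, 1, 1, 0, 1, 1); (0, 1, 1, 1, 0, 0); (1, 0, 0, 0, 0, 0))


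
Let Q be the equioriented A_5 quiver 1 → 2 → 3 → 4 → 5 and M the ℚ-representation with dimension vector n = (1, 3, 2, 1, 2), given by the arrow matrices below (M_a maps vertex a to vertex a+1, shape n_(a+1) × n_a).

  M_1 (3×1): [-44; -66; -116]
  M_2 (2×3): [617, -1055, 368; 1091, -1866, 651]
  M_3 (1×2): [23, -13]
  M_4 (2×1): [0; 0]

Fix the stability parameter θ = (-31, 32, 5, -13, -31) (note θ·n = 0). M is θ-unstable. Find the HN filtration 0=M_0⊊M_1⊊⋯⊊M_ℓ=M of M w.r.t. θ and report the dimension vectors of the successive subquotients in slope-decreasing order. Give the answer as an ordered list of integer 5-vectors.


Barcode: M ≅ I[1,4], I[2,2], I[2,3], I[5,5]^2. HN layers by μ_θ (4 steps, strictly decreasing):
  μ^(1)=32; μ^(2)=37/2; μ^(3)=8; μ^(4)=-31

((0, 1, 0, 0, 0); (0, 1, 1, 0, 0); (0, 1, 1, 1, 0); (1, 0, 0, 0, 2))


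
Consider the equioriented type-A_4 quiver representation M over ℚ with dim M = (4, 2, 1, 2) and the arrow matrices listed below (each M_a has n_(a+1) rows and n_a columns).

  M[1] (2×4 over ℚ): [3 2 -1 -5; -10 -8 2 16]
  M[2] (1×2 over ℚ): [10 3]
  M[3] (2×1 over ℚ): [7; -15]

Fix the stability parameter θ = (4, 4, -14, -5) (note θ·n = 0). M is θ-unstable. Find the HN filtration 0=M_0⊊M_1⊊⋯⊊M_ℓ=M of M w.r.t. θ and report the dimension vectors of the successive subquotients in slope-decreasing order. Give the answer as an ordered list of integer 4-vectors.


Interval decomposition of M: I[1,1]^2, I[1,2], I[1,4], I[4,4].
HN type (ℓ=3): μ^(1)=4; μ^(2)=-11/4; μ^(3)=-5

((3, 1, 0, 0); (1, 1, 1, 1); (0, 0, 0, 1))


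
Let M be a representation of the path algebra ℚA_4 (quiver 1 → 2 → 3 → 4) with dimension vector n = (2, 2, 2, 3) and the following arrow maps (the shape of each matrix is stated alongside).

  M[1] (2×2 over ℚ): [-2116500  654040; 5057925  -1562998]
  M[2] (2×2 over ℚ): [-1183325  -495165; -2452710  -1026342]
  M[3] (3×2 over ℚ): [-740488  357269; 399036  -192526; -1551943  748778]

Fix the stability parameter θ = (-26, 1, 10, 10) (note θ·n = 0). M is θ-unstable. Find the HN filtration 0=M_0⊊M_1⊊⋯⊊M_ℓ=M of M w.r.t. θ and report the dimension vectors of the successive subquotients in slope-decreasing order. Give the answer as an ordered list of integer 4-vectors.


Via rank(M_{q-1}∘⋯∘M_p): M ≅ I[1,1], I[1,4], I[2,2], I[3,4], I[4,4].
μ_θ-semistable layers: μ^(1)=10; μ^(2)=1; μ^(3)=-26

((0, 0, 2, 3); (0, 2, 0, 0); (2, 0, 0, 0))


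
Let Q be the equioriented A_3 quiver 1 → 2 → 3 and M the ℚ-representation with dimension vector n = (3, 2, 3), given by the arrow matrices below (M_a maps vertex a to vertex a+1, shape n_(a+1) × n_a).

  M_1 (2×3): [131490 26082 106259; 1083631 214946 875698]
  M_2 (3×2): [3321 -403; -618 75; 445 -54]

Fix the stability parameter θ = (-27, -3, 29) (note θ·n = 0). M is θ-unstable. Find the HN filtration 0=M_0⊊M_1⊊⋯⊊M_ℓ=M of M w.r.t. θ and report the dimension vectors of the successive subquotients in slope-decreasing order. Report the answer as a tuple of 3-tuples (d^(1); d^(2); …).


Interval decomposition of M: I[1,1], I[1,3]^2, I[3,3].
HN type (ℓ=3): μ^(1)=29; μ^(2)=-3; μ^(3)=-27

((0, 0, 3); (0, 2, 0); (3, 0, 0))


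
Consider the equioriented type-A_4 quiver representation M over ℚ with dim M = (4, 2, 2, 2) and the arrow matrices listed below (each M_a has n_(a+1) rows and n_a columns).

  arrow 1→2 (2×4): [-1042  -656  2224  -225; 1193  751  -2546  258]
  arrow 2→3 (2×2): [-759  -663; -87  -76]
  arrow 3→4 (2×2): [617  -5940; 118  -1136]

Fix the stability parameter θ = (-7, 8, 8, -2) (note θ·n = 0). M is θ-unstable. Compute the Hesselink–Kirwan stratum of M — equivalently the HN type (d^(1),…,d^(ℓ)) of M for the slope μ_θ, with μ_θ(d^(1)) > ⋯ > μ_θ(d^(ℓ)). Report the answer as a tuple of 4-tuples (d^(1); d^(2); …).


Interval decomposition of M: I[1,1]^2, I[1,4]^2.
HN type (ℓ=2): μ^(1)=14/3; μ^(2)=-7

((0, 2, 2, 2); (4, 0, 0, 0))


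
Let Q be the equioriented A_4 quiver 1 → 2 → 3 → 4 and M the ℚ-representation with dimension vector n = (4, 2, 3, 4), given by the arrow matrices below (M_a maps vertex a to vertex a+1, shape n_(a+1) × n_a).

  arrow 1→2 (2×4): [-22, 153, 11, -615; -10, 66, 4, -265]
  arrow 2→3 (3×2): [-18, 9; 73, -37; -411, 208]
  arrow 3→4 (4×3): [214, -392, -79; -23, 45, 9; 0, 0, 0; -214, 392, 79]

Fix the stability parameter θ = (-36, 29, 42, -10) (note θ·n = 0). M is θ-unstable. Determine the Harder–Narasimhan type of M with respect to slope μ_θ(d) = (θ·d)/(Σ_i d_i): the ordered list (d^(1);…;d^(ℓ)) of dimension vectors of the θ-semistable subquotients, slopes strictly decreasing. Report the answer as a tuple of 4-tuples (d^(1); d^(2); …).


Interval decomposition of M: I[1,1]^2, I[1,3], I[1,4], I[3,4], I[4,4]^2.
HN type (ℓ=6): μ^(1)=42; μ^(2)=29; μ^(3)=61/3; μ^(4)=16; μ^(5)=-10; μ^(6)=-36

((0, 0, 1, 0); (0, 1, 0, 0); (0, 1, 1, 1); (0, 0, 1, 1); (0, 0, 0, 2); (4, 0, 0, 0))


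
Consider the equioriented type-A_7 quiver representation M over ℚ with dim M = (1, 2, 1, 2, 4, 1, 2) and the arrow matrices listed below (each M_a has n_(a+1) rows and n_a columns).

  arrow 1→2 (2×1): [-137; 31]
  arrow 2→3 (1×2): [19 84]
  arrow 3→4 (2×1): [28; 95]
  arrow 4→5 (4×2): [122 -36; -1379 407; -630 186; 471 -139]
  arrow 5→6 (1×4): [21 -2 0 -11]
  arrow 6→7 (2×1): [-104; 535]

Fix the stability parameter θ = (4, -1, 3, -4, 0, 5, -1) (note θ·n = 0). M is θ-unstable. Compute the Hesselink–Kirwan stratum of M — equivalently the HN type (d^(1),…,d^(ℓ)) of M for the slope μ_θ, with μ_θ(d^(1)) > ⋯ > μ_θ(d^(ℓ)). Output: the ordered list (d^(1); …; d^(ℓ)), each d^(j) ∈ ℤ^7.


Via rank(M_{q-1}∘⋯∘M_p): M ≅ I[1,7], I[2,2], I[4,5], I[5,5]^2, I[7,7].
μ_θ-semistable layers: μ^(1)=2; μ^(2)=2/5; μ^(3)=0; μ^(4)=-1; μ^(5)=-4

((0, 0, 0, 0, 0, 1, 1); (1, 1, 1, 1, 1, 0, 0); (0, 0, 0, 0, 3, 0, 0); (0, 1, 0, 0, 0, 0, 1); (0, 0, 0, 1, 0, 0, 0))


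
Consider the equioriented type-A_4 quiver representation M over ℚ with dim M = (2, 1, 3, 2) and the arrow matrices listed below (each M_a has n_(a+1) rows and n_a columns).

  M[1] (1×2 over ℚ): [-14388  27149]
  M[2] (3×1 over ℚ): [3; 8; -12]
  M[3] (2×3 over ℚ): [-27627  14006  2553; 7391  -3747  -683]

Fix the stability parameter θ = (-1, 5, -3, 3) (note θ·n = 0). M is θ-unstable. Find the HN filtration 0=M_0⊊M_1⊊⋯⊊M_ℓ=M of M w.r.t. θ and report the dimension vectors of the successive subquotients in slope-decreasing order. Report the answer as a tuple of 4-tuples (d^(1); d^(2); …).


Barcode: M ≅ I[1,1], I[1,4], I[3,3], I[3,4]. HN layers by μ_θ (4 steps, strictly decreasing):
  μ^(1)=3; μ^(2)=1; μ^(3)=-1; μ^(4)=-3

((0, 0, 0, 2); (0, 1, 1, 0); (2, 0, 0, 0); (0, 0, 2, 0))


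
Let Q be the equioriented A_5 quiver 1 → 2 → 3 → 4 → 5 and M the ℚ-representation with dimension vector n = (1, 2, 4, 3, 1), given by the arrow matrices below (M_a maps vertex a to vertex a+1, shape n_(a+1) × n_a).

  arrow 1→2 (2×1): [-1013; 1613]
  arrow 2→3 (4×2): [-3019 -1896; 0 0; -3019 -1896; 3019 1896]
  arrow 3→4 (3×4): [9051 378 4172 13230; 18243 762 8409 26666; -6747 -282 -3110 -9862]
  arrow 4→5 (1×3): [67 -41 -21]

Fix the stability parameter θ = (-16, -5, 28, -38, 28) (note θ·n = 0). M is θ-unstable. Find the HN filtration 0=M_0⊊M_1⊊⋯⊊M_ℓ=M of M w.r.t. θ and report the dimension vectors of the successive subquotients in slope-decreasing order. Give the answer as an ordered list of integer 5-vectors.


Barcode: M ≅ I[1,4], I[2,2], I[3,3]^2, I[3,5], I[4,4]. HN layers by μ_θ (4 steps, strictly decreasing):
  μ^(1)=28; μ^(2)=-5; μ^(3)=-16; μ^(4)=-38

((0, 0, 2, 0, 1); (0, 2, 2, 2, 0); (1, 0, 0, 0, 0); (0, 0, 0, 1, 0))


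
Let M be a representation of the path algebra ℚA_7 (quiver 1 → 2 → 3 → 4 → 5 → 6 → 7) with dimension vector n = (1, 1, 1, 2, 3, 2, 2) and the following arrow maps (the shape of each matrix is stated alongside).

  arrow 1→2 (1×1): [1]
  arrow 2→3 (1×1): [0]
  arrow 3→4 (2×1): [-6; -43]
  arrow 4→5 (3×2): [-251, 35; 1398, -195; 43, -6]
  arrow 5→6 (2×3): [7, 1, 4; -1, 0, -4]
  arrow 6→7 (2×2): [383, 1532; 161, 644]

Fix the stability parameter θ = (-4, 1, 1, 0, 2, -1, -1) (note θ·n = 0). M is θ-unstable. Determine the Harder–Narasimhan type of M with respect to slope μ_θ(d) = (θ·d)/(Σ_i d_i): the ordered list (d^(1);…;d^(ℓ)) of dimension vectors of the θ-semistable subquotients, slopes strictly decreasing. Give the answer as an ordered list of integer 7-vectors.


Via rank(M_{q-1}∘⋯∘M_p): M ≅ I[1,2], I[3,6], I[4,7], I[5,5], I[7,7].
μ_θ-semistable layers: μ^(1)=2; μ^(2)=1; μ^(3)=1/2; μ^(4)=0; μ^(5)=-1; μ^(6)=-4

((0, 0, 0, 0, 1, 0, 0); (0, 1, 0, 0, 0, 0, 0); (0, 0, 1, 1, 1, 1, 0); (0, 0, 0, 1, 1, 1, 1); (0, 0, 0, 0, 0, 0, 1); (1, 0, 0, 0, 0, 0, 0))


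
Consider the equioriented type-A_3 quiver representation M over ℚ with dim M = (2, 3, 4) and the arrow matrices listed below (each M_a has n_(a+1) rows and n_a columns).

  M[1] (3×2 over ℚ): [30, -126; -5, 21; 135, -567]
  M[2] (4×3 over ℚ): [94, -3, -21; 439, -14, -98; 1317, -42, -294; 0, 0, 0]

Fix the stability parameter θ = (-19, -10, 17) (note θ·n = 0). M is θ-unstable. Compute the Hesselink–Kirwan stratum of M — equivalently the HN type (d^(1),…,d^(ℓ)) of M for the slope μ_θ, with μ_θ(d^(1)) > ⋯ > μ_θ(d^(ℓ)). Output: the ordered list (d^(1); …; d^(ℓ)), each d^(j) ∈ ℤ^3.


Barcode: M ≅ I[1,1], I[1,3], I[2,2], I[2,3], I[3,3]^2. HN layers by μ_θ (3 steps, strictly decreasing):
  μ^(1)=17; μ^(2)=-10; μ^(3)=-19

((0, 0, 4); (0, 3, 0); (2, 0, 0))


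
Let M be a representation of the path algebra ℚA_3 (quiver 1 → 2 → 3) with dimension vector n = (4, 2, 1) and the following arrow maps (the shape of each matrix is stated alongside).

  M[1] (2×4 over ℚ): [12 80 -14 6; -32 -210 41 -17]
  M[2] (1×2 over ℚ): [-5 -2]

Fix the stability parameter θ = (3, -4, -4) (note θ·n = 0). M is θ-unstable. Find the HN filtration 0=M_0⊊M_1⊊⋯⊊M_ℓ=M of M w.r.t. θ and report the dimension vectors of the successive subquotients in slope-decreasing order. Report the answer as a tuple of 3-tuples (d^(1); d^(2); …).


Via rank(M_{q-1}∘⋯∘M_p): M ≅ I[1,1]^2, I[1,2], I[1,3].
μ_θ-semistable layers: μ^(1)=3; μ^(2)=-1/2; μ^(3)=-5/3

((2, 0, 0); (1, 1, 0); (1, 1, 1))


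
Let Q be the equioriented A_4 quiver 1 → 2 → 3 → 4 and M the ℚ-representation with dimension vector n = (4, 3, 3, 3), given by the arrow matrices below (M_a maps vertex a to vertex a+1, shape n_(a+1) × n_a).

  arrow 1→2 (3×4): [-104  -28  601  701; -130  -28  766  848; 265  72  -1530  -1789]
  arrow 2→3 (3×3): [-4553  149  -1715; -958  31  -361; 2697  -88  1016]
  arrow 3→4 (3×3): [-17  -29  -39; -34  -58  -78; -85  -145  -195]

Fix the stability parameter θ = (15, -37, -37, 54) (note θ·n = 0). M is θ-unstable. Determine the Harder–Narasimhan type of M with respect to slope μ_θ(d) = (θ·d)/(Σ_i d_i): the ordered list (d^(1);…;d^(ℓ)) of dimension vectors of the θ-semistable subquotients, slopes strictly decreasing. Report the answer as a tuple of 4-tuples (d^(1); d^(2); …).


Barcode: M ≅ I[1,1], I[1,2], I[1,3]^2, I[3,4], I[4,4]^2. HN layers by μ_θ (5 steps, strictly decreasing):
  μ^(1)=54; μ^(2)=15; μ^(3)=-11; μ^(4)=-59/3; μ^(5)=-37

((0, 0, 0, 3); (1, 0, 0, 0); (1, 1, 0, 0); (2, 2, 2, 0); (0, 0, 1, 0))


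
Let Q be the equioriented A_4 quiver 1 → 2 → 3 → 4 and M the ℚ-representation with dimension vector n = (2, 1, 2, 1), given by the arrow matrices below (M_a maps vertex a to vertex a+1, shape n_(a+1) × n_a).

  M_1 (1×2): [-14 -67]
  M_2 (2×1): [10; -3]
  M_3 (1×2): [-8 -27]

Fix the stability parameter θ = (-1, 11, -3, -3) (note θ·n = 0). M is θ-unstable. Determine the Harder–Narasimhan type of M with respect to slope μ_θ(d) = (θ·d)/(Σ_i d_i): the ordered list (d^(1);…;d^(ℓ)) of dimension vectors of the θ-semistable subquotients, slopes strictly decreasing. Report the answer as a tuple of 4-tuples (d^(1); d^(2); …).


Interval decomposition of M: I[1,1], I[1,4], I[3,3].
HN type (ℓ=3): μ^(1)=5/3; μ^(2)=-1; μ^(3)=-3

((0, 1, 1, 1); (2, 0, 0, 0); (0, 0, 1, 0))


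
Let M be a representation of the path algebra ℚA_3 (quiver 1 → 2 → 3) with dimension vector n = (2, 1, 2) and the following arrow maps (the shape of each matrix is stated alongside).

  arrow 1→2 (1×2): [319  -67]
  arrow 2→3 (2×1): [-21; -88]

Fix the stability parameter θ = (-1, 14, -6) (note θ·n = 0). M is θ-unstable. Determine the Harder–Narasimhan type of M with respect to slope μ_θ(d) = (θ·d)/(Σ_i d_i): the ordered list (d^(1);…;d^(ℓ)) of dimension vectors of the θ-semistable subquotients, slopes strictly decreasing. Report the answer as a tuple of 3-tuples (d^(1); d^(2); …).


Via rank(M_{q-1}∘⋯∘M_p): M ≅ I[1,1], I[1,3], I[3,3].
μ_θ-semistable layers: μ^(1)=4; μ^(2)=-1; μ^(3)=-6

((0, 1, 1); (2, 0, 0); (0, 0, 1))


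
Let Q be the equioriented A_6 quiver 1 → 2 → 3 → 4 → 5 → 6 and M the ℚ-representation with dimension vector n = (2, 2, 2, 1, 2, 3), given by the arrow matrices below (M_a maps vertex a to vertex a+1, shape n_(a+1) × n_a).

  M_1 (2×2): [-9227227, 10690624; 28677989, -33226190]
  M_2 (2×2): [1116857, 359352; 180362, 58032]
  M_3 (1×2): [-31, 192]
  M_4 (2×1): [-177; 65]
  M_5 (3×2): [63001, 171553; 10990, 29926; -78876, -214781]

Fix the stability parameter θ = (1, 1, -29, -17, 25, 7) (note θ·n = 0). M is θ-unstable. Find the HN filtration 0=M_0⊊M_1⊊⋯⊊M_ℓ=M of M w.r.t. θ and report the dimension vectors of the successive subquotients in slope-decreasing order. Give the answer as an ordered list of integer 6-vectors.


Via rank(M_{q-1}∘⋯∘M_p): M ≅ I[1,2], I[1,6], I[3,3], I[5,6], I[6,6].
μ_θ-semistable layers: μ^(1)=16; μ^(2)=7; μ^(3)=1; μ^(4)=-11; μ^(5)=-29

((0, 0, 0, 0, 2, 2); (0, 0, 0, 0, 0, 1); (1, 1, 0, 0, 0, 0); (1, 1, 1, 1, 0, 0); (0, 0, 1, 0, 0, 0))


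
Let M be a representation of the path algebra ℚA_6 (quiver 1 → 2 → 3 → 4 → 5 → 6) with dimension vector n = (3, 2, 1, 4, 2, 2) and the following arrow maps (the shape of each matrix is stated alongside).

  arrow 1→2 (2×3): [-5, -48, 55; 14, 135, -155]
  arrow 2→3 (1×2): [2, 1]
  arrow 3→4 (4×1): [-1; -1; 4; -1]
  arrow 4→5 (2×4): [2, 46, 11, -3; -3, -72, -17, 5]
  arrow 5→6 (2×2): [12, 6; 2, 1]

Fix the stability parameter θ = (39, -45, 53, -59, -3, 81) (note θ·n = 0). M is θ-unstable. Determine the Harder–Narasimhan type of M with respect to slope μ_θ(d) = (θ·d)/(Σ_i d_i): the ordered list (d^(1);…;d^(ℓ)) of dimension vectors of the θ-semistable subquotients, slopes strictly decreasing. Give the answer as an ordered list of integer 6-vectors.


Via rank(M_{q-1}∘⋯∘M_p): M ≅ I[1,1], I[1,2], I[1,5], I[4,4]^2, I[4,6], I[6,6].
μ_θ-semistable layers: μ^(1)=81; μ^(2)=39; μ^(3)=-3; μ^(4)=-59

((0, 0, 0, 0, 0, 2); (1, 0, 0, 0, 0, 0); (2, 2, 1, 1, 2, 0); (0, 0, 0, 3, 0, 0))


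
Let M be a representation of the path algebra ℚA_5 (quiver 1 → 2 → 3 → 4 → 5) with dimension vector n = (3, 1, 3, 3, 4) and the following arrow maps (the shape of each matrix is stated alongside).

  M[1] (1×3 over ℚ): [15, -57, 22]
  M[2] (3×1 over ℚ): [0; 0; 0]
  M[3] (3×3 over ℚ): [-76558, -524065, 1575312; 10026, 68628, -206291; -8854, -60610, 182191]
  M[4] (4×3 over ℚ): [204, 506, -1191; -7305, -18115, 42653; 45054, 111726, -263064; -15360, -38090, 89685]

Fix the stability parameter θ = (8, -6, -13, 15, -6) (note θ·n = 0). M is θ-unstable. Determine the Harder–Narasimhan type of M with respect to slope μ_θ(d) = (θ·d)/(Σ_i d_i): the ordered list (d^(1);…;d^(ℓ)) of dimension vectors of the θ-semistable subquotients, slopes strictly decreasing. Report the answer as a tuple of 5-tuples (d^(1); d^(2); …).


Interval decomposition of M: I[1,1]^2, I[1,2], I[3,3], I[3,5]^2, I[4,4], I[5,5]^2.
HN type (ℓ=6): μ^(1)=15; μ^(2)=8; μ^(3)=9/2; μ^(4)=1; μ^(5)=-6; μ^(6)=-13

((0, 0, 0, 1, 0); (2, 0, 0, 0, 0); (0, 0, 0, 2, 2); (1, 1, 0, 0, 0); (0, 0, 0, 0, 2); (0, 0, 3, 0, 0))
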